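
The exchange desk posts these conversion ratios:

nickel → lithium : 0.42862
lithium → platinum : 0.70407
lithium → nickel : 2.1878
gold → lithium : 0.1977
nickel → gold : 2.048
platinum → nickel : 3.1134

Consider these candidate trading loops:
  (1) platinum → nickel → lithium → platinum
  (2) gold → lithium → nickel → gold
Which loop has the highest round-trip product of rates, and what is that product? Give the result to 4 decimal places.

(1) 3.1134 × 0.42862 × 0.70407 = 0.93956
(2) 0.1977 × 2.1878 × 2.048 = 0.88582
Highest is cycle (1) at 0.9396 (≤1, no arbitrage).

0.9396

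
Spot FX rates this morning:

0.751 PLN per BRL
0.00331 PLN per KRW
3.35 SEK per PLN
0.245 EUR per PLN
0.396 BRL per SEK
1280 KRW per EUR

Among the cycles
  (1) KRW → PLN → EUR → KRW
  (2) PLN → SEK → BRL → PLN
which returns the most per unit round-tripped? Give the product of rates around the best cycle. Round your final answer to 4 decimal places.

1.0380

(1) 0.00331 × 0.245 × 1280 = 1.03802
(2) 3.35 × 0.396 × 0.751 = 0.99628
Highest is cycle (1) at 1.0380 (>1, arbitrage).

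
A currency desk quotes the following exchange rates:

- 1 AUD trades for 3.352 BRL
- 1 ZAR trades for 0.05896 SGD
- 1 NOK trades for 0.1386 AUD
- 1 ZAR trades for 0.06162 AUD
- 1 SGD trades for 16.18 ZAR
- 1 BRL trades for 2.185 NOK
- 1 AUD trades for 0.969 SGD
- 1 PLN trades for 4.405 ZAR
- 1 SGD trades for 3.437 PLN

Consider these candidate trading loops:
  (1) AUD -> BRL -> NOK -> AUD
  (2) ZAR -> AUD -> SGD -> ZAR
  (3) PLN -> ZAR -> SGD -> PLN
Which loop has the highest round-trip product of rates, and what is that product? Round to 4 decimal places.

1.0151

(1) 3.352 × 2.185 × 0.1386 = 1.01512
(2) 0.06162 × 0.969 × 16.18 = 0.96610
(3) 4.405 × 0.05896 × 3.437 = 0.89265
Highest is cycle (1) at 1.0151 (>1, arbitrage).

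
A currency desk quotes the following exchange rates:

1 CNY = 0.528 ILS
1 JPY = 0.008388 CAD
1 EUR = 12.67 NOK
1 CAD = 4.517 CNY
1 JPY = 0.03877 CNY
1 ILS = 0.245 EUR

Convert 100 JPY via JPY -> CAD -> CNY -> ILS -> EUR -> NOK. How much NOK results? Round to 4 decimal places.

6.2099

100 JPY × 0.008388 = 0.8388 CAD
0.8388 CAD × 4.517 = 3.7888596 CNY
3.7888596 CNY × 0.528 = 2.0005178688 ILS
2.0005178688 ILS × 0.245 = 0.490126877856 EUR
0.490126877856 EUR × 12.67 = 6.20990754243552 NOK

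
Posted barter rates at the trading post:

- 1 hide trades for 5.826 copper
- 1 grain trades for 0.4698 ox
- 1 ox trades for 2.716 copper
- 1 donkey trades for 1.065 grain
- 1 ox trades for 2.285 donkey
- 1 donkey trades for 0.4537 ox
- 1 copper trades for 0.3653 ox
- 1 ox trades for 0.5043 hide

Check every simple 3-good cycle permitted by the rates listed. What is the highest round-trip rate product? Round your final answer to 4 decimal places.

grain→ox→donkey→grain: 0.4698 × 2.285 × 1.065 = 1.14327
hide→copper→ox→hide: 5.826 × 0.3653 × 0.5043 = 1.07327
Maximum is grain→ox→donkey→grain at 1.1433; arbitrage exists.

1.1433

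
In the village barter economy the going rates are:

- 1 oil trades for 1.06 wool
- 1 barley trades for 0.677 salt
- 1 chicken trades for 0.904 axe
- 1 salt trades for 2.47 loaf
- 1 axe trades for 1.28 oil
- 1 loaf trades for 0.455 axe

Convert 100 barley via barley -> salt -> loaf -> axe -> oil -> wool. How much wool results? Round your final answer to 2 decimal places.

103.23

100 barley × 0.677 = 67.7 salt
67.7 salt × 2.47 = 167.219 loaf
167.219 loaf × 0.455 = 76.084645 axe
76.084645 axe × 1.28 = 97.3883456 oil
97.3883456 oil × 1.06 = 103.231646336 wool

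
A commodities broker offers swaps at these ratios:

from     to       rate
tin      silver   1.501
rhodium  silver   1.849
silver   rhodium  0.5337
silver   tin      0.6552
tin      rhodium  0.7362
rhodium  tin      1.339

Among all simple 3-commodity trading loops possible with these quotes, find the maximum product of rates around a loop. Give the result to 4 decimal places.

1.0727

tin→silver→rhodium→tin: 1.501 × 0.5337 × 1.339 = 1.07265
tin→rhodium→silver→tin: 0.7362 × 1.849 × 0.6552 = 0.89188
Maximum is tin→silver→rhodium→tin at 1.0727; arbitrage exists.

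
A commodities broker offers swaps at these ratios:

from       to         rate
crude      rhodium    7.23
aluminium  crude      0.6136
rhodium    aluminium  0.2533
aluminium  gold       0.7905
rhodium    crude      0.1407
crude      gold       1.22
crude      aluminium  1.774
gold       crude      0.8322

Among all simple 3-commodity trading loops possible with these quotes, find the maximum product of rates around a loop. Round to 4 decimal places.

1.1670

crude→aluminium→gold→crude: 1.774 × 0.7905 × 0.8322 = 1.16703
crude→rhodium→aluminium→crude: 7.23 × 0.2533 × 0.6136 = 1.12372
Maximum is crude→aluminium→gold→crude at 1.1670; arbitrage exists.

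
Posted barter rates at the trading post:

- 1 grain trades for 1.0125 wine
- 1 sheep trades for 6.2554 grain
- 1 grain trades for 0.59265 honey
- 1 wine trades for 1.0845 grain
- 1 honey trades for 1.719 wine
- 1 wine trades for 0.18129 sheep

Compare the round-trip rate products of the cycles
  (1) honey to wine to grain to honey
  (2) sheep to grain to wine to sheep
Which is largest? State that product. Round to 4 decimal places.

(1) 1.719 × 1.0845 × 0.59265 = 1.10485
(2) 6.2554 × 1.0125 × 0.18129 = 1.14822
Highest is cycle (2) at 1.1482 (>1, arbitrage).

1.1482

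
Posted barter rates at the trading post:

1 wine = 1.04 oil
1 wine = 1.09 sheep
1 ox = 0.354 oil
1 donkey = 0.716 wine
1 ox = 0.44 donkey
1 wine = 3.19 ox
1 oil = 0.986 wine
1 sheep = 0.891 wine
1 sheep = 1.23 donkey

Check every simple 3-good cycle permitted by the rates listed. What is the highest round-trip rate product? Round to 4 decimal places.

wine→ox→oil→wine: 3.19 × 0.354 × 0.986 = 1.11345
wine→ox→donkey→wine: 3.19 × 0.44 × 0.716 = 1.00498
wine→sheep→donkey→wine: 1.09 × 1.23 × 0.716 = 0.95994
Maximum is wine→ox→oil→wine at 1.1135; arbitrage exists.

1.1135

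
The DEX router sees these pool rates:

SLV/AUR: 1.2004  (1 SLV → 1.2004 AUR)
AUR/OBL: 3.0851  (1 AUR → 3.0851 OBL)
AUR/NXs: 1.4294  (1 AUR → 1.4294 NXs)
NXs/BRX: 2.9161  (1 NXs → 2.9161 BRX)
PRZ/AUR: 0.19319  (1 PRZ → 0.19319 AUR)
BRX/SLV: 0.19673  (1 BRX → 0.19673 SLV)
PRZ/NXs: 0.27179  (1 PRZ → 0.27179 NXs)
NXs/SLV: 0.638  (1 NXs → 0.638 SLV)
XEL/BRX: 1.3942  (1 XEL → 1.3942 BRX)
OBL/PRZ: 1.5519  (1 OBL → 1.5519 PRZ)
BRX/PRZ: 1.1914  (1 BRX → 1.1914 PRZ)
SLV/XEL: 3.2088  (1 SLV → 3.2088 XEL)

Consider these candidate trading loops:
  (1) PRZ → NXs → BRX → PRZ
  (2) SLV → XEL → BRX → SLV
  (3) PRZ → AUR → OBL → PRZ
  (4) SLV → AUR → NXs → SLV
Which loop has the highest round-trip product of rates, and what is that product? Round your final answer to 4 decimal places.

1.0947

(1) 0.27179 × 2.9161 × 1.1914 = 0.94426
(2) 3.2088 × 1.3942 × 0.19673 = 0.88011
(3) 0.19319 × 3.0851 × 1.5519 = 0.92495
(4) 1.2004 × 1.4294 × 0.638 = 1.09471
Highest is cycle (4) at 1.0947 (>1, arbitrage).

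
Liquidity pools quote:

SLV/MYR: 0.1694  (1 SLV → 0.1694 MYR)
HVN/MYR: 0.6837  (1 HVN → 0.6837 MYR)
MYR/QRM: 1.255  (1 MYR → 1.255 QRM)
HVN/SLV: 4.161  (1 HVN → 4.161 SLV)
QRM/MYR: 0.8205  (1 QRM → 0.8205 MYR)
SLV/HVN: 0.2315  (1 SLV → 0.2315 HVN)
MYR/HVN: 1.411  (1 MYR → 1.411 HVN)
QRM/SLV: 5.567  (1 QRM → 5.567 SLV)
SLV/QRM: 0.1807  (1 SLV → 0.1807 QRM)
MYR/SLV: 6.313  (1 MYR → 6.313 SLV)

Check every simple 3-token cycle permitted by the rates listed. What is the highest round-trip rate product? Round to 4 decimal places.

QRM→SLV→MYR→QRM: 5.567 × 0.1694 × 1.255 = 1.18353
HVN→MYR→SLV→HVN: 0.6837 × 6.313 × 0.2315 = 0.99920
HVN→SLV→MYR→HVN: 4.161 × 0.1694 × 1.411 = 0.99458
QRM→MYR→SLV→QRM: 0.8205 × 6.313 × 0.1807 = 0.93599
Maximum is QRM→SLV→MYR→QRM at 1.1835; arbitrage exists.

1.1835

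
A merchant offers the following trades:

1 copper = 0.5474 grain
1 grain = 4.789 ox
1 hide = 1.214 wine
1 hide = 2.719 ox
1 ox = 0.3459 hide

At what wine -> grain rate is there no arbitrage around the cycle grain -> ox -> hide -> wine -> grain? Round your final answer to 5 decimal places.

Known legs of the cycle: 4.789 × 0.3459 × 1.214 = 2.0110093314
For no arbitrage the full-cycle product must be 1, so the missing rate is 1 / 2.0110093314 ≈ 0.4972627.

0.49726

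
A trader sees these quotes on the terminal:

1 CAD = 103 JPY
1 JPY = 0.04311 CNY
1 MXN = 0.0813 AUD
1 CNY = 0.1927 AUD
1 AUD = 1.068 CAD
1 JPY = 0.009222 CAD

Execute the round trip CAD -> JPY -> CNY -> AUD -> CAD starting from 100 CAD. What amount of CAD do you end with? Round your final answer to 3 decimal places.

91.384

100 CAD × 103 = 10300 JPY
10300 JPY × 0.04311 = 444.033 CNY
444.033 CNY × 0.1927 = 85.5651591 AUD
85.5651591 AUD × 1.068 = 91.3835899188 CAD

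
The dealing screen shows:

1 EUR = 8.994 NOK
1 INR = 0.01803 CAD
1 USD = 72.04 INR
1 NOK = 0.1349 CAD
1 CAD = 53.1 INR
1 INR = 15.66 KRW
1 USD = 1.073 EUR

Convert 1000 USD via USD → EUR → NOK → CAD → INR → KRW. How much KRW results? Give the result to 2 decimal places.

1082557.15

1000 USD × 1.073 = 1073 EUR
1073 EUR × 8.994 = 9650.562 NOK
9650.562 NOK × 0.1349 = 1301.8608138 CAD
1301.8608138 CAD × 53.1 = 69128.80921278 INR
69128.80921278 INR × 15.66 = 1082557.1522721348 KRW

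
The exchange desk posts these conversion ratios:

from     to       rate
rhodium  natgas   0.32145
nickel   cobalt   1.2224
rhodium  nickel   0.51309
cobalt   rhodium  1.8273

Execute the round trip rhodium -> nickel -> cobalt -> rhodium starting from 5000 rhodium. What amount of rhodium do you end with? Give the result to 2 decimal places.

5000 rhodium × 0.51309 = 2565.45 nickel
2565.45 nickel × 1.2224 = 3136.00608 cobalt
3136.00608 cobalt × 1.8273 = 5730.423909984 rhodium

5730.42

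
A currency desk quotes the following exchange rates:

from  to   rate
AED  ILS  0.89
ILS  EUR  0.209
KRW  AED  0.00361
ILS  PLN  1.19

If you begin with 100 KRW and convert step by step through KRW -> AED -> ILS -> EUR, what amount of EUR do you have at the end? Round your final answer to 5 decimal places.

0.06715

100 KRW × 0.00361 = 0.361 AED
0.361 AED × 0.89 = 0.32129 ILS
0.32129 ILS × 0.209 = 0.06714961 EUR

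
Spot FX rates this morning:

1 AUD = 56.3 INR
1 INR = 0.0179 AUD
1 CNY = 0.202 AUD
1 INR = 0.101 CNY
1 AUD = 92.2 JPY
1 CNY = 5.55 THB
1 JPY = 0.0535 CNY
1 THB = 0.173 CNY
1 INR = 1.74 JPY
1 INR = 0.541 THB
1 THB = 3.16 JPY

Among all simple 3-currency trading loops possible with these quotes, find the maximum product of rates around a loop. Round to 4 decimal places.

1.1486

CNY→AUD→INR→CNY: 0.202 × 56.3 × 0.101 = 1.14863
CNY→AUD→JPY→CNY: 0.202 × 92.2 × 0.0535 = 0.99641
THB→JPY→CNY→THB: 3.16 × 0.0535 × 5.55 = 0.93828
Maximum is CNY→AUD→INR→CNY at 1.1486; arbitrage exists.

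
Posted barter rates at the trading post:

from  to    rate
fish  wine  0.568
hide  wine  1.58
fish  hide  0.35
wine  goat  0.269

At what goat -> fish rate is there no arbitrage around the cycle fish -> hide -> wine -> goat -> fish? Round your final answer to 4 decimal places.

6.7224

Known legs of the cycle: 0.35 × 1.58 × 0.269 = 0.148757
For no arbitrage the full-cycle product must be 1, so the missing rate is 1 / 0.148757 ≈ 6.722373.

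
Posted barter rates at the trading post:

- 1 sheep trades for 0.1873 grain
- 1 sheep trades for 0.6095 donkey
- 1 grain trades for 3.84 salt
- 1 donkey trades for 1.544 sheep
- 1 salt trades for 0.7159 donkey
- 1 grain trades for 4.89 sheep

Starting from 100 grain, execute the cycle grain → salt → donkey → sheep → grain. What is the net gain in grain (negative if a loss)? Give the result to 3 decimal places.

-20.500

100 grain × 3.84 = 384 salt
384 salt × 0.7159 = 274.9056 donkey
274.9056 donkey × 1.544 = 424.4542464 sheep
424.4542464 sheep × 0.1873 = 79.50028035072 grain
Net change: 79.50028035072 − 100 = -20.49971964928 grain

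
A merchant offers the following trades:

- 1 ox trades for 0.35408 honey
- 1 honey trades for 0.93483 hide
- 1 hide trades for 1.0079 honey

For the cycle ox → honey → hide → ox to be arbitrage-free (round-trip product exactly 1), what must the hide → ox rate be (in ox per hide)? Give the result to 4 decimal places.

3.0211

Known legs of the cycle: 0.35408 × 0.93483 = 0.3310046064
For no arbitrage the full-cycle product must be 1, so the missing rate is 1 / 0.3310046064 ≈ 3.021106.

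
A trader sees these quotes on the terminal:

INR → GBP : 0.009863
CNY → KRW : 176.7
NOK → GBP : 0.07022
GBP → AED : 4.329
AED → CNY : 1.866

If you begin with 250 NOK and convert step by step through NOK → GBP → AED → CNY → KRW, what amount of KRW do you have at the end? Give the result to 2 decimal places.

25057.43

250 NOK × 0.07022 = 17.555 GBP
17.555 GBP × 4.329 = 75.995595 AED
75.995595 AED × 1.866 = 141.80778027 CNY
141.80778027 CNY × 176.7 = 25057.434773709 KRW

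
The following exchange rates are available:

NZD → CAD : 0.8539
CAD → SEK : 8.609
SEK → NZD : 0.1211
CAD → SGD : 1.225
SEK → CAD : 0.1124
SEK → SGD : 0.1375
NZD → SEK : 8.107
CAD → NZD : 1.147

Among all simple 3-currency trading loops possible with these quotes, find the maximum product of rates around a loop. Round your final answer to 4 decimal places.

1.0452

SEK→CAD→NZD→SEK: 0.1124 × 1.147 × 8.107 = 1.04518
SEK→NZD→CAD→SEK: 0.1211 × 0.8539 × 8.609 = 0.89023
Maximum is SEK→CAD→NZD→SEK at 1.0452; arbitrage exists.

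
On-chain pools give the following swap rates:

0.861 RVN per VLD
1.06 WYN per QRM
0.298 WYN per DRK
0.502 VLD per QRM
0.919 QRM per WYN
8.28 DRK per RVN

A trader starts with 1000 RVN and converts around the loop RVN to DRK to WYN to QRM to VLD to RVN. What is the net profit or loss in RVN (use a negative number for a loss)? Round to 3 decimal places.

1000 RVN × 8.28 = 8280 DRK
8280 DRK × 0.298 = 2467.44 WYN
2467.44 WYN × 0.919 = 2267.57736 QRM
2267.57736 QRM × 0.502 = 1138.32383472 VLD
1138.32383472 VLD × 0.861 = 980.09682169392 RVN
Net change: 980.09682169392 − 1000 = -19.90317830608 RVN

-19.903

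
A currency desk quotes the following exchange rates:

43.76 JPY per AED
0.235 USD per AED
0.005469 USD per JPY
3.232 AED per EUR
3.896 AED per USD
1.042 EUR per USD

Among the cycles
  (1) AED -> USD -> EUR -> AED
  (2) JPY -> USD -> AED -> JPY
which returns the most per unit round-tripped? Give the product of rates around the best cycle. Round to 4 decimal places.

0.9324

(1) 0.235 × 1.042 × 3.232 = 0.79142
(2) 0.005469 × 3.896 × 43.76 = 0.93240
Highest is cycle (2) at 0.9324 (≤1, no arbitrage).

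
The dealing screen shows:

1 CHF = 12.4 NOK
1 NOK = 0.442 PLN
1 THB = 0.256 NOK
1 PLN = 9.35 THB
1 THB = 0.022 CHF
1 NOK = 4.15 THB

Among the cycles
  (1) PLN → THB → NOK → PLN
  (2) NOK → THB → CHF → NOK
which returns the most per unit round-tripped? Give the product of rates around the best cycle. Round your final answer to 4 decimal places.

(1) 9.35 × 0.256 × 0.442 = 1.05797
(2) 4.15 × 0.022 × 12.4 = 1.13212
Highest is cycle (2) at 1.1321 (>1, arbitrage).

1.1321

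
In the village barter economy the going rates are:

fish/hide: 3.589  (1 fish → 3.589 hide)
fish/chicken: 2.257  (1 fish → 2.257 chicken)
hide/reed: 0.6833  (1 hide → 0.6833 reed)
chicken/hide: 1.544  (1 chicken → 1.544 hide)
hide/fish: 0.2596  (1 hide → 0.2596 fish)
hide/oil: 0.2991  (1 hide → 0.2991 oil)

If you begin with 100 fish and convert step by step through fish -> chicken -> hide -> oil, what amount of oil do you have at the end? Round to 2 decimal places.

100 fish × 2.257 = 225.7 chicken
225.7 chicken × 1.544 = 348.4808 hide
348.4808 hide × 0.2991 = 104.23060728 oil

104.23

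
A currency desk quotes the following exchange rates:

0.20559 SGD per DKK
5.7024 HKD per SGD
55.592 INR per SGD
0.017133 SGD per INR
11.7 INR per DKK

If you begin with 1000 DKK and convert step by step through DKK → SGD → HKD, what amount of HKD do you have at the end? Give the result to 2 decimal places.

1000 DKK × 0.20559 = 205.59 SGD
205.59 SGD × 5.7024 = 1172.356416 HKD

1172.36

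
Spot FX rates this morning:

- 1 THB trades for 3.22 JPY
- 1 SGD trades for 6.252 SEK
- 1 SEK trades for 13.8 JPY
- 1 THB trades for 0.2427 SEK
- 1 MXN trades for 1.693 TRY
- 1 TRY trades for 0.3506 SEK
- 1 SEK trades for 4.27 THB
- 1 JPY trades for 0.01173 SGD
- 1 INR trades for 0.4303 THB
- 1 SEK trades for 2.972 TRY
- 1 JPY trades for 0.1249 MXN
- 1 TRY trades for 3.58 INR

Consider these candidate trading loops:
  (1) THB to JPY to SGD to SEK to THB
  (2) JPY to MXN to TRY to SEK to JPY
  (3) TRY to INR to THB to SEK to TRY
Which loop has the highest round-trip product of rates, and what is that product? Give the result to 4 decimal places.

(1) 3.22 × 0.01173 × 6.252 × 4.27 = 1.00833
(2) 0.1249 × 1.693 × 0.3506 × 13.8 = 1.02308
(3) 3.58 × 0.4303 × 0.2427 × 2.972 = 1.11115
Highest is cycle (3) at 1.1112 (>1, arbitrage).

1.1112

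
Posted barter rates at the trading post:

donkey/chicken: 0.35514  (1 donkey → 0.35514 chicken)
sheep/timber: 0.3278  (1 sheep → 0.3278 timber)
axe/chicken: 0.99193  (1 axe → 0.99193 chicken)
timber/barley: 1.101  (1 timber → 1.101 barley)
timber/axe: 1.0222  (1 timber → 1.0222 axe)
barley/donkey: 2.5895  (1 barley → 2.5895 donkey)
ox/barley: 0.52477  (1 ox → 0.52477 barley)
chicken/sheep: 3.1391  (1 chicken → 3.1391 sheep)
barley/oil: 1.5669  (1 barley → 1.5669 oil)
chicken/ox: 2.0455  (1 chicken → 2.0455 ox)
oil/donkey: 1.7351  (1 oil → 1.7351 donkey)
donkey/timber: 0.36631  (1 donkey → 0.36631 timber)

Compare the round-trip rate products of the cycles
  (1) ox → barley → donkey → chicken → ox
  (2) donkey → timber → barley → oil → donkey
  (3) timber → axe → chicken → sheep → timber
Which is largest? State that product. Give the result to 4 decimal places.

(1) 0.52477 × 2.5895 × 0.35514 × 2.0455 = 0.98715
(2) 0.36631 × 1.101 × 1.5669 × 1.7351 = 1.09648
(3) 1.0222 × 0.99193 × 3.1391 × 0.3278 = 1.04335
Highest is cycle (2) at 1.0965 (>1, arbitrage).

1.0965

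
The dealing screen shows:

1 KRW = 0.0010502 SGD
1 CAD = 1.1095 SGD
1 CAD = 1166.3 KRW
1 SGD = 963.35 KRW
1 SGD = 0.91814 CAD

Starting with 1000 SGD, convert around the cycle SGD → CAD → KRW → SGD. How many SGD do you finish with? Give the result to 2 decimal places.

1124.58

1000 SGD × 0.91814 = 918.14 CAD
918.14 CAD × 1166.3 = 1070826.682 KRW
1070826.682 KRW × 0.0010502 = 1124.5821814364 SGD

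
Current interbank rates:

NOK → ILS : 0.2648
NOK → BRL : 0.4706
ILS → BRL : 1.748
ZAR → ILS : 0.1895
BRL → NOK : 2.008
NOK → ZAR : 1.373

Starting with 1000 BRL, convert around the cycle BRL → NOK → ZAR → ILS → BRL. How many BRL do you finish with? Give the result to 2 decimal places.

1000 BRL × 2.008 = 2008 NOK
2008 NOK × 1.373 = 2756.984 ZAR
2756.984 ZAR × 0.1895 = 522.448468 ILS
522.448468 ILS × 1.748 = 913.239922064 BRL

913.24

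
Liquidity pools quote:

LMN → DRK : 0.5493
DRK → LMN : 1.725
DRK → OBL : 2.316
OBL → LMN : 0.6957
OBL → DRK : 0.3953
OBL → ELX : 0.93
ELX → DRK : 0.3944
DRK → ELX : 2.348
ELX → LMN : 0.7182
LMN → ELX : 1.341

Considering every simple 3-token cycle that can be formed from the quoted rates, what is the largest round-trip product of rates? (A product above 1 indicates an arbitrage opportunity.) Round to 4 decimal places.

0.9263

DRK→ELX→LMN→DRK: 2.348 × 0.7182 × 0.5493 = 0.92630
DRK→LMN→ELX→DRK: 1.725 × 1.341 × 0.3944 = 0.91234
DRK→OBL→LMN→DRK: 2.316 × 0.6957 × 0.5493 = 0.88505
DRK→OBL→ELX→DRK: 2.316 × 0.93 × 0.3944 = 0.84949
Maximum is DRK→ELX→LMN→DRK at 0.9263; no arbitrage — every cycle loses value.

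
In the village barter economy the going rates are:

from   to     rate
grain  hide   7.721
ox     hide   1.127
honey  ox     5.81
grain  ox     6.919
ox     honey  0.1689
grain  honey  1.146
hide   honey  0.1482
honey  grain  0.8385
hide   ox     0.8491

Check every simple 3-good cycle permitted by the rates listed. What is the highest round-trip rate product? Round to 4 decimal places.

honey→grain→ox→honey: 0.8385 × 6.919 × 0.1689 = 0.97989
hide→honey→ox→hide: 0.1482 × 5.81 × 1.127 = 0.97039
hide→honey→grain→hide: 0.1482 × 0.8385 × 7.721 = 0.95946
Maximum is honey→grain→ox→honey at 0.9799; no arbitrage — every cycle loses value.

0.9799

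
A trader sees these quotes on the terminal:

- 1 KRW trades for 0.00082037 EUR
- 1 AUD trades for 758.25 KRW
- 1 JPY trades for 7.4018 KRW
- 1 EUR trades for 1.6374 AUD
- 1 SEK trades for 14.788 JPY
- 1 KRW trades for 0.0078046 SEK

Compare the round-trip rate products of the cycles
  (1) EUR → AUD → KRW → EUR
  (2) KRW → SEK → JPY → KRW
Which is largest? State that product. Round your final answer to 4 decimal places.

(1) 1.6374 × 758.25 × 0.00082037 = 1.01854
(2) 0.0078046 × 14.788 × 7.4018 = 0.85427
Highest is cycle (1) at 1.0185 (>1, arbitrage).

1.0185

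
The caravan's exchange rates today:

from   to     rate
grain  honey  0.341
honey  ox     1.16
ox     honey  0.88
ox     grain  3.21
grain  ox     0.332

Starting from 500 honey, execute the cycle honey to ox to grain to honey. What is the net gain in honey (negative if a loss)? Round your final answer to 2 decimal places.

500 honey × 1.16 = 580 ox
580 ox × 3.21 = 1861.8 grain
1861.8 grain × 0.341 = 634.8738 honey
Net change: 634.8738 − 500 = 134.8738 honey

134.87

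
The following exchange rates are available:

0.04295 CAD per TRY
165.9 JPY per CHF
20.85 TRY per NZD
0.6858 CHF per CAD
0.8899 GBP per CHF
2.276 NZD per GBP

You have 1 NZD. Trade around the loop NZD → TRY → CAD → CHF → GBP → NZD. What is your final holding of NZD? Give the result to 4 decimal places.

1.2439

1 NZD × 20.85 = 20.85 TRY
20.85 TRY × 0.04295 = 0.8955075 CAD
0.8955075 CAD × 0.6858 = 0.6141390435 CHF
0.6141390435 CHF × 0.8899 = 0.54652233481065 GBP
0.54652233481065 GBP × 2.276 = 1.2438848340290394 NZD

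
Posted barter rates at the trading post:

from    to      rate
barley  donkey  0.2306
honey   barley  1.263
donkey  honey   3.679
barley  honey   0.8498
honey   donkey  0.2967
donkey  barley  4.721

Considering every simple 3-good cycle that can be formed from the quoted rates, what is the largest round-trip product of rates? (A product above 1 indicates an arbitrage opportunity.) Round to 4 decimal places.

donkey→barley→honey→donkey: 4.721 × 0.8498 × 0.2967 = 1.19033
donkey→honey→barley→donkey: 3.679 × 1.263 × 0.2306 = 1.07150
Maximum is donkey→barley→honey→donkey at 1.1903; arbitrage exists.

1.1903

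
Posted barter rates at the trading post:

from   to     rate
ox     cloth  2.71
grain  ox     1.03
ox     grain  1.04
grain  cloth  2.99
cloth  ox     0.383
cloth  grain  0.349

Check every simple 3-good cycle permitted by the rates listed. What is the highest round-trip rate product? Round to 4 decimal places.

ox→grain→cloth→ox: 1.04 × 2.99 × 0.383 = 1.19098
ox→cloth→grain→ox: 2.71 × 0.349 × 1.03 = 0.97416
Maximum is ox→grain→cloth→ox at 1.1910; arbitrage exists.

1.1910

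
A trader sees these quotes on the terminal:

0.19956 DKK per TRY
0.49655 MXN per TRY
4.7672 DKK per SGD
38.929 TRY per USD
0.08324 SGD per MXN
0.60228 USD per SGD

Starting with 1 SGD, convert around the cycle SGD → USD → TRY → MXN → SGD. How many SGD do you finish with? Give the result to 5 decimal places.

0.96910

1 SGD × 0.60228 = 0.60228 USD
0.60228 USD × 38.929 = 23.44615812 TRY
23.44615812 TRY × 0.49655 = 11.642189814486 MXN
11.642189814486 MXN × 0.08324 = 0.96909588015781464 SGD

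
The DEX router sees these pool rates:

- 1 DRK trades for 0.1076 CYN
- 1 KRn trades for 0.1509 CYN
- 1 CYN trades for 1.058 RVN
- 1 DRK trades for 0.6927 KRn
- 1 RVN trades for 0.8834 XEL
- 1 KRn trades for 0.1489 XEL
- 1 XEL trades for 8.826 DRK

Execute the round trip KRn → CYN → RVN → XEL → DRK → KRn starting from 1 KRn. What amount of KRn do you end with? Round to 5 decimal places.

0.86227

1 KRn × 0.1509 = 0.1509 CYN
0.1509 CYN × 1.058 = 0.1596522 RVN
0.1596522 RVN × 0.8834 = 0.14103675348 XEL
0.14103675348 XEL × 8.826 = 1.24479038621448 DRK
1.24479038621448 DRK × 0.6927 = 0.862266300530770296 KRn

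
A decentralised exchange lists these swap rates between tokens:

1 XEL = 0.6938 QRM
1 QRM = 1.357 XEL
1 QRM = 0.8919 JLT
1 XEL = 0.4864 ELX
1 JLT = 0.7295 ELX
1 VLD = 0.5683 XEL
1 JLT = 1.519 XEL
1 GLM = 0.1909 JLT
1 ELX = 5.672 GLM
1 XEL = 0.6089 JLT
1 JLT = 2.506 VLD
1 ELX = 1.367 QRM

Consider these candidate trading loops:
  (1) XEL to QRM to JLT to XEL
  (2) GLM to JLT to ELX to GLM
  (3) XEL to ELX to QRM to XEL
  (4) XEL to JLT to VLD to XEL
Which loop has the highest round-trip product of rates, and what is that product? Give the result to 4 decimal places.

(1) 0.6938 × 0.8919 × 1.519 = 0.93996
(2) 0.1909 × 0.7295 × 5.672 = 0.78989
(3) 0.4864 × 1.367 × 1.357 = 0.90228
(4) 0.6089 × 2.506 × 0.5683 = 0.86717
Highest is cycle (1) at 0.9400 (≤1, no arbitrage).

0.9400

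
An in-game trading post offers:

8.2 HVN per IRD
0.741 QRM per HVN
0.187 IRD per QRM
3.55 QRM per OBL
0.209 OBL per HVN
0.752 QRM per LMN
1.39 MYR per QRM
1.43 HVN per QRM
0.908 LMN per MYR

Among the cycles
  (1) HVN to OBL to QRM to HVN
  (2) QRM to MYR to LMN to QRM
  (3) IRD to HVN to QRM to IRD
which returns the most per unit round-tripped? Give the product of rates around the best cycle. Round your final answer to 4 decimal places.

1.1362

(1) 0.209 × 3.55 × 1.43 = 1.06099
(2) 1.39 × 0.908 × 0.752 = 0.94911
(3) 8.2 × 0.741 × 0.187 = 1.13625
Highest is cycle (3) at 1.1362 (>1, arbitrage).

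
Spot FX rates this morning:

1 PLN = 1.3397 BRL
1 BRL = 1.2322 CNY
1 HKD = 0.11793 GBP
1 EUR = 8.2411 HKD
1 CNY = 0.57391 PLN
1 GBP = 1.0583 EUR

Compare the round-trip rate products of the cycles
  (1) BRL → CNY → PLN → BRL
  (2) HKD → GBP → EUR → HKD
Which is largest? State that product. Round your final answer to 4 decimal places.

(1) 1.2322 × 0.57391 × 1.3397 = 0.94740
(2) 0.11793 × 1.0583 × 8.2411 = 1.02853
Highest is cycle (2) at 1.0285 (>1, arbitrage).

1.0285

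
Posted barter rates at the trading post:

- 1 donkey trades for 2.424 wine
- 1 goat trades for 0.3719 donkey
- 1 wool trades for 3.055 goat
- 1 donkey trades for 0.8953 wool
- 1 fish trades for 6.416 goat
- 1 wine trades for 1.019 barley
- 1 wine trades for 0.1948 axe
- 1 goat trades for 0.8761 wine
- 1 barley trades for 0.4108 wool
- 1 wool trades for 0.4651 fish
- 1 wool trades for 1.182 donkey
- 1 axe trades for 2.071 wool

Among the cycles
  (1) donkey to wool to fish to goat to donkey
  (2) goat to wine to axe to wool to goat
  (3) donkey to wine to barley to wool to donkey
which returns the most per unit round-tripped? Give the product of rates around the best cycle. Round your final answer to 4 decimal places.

(1) 0.8953 × 0.4651 × 6.416 × 0.3719 = 0.99359
(2) 0.8761 × 0.1948 × 2.071 × 3.055 = 1.07978
(3) 2.424 × 1.019 × 0.4108 × 1.182 = 1.19937
Highest is cycle (3) at 1.1994 (>1, arbitrage).

1.1994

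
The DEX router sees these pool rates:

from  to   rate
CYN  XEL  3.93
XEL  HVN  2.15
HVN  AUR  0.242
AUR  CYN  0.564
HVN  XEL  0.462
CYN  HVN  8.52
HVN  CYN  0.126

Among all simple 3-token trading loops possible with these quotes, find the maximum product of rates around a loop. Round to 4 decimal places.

AUR→CYN→HVN→AUR: 0.564 × 8.52 × 0.242 = 1.16288
XEL→HVN→CYN→XEL: 2.15 × 0.126 × 3.93 = 1.06464
Maximum is AUR→CYN→HVN→AUR at 1.1629; arbitrage exists.

1.1629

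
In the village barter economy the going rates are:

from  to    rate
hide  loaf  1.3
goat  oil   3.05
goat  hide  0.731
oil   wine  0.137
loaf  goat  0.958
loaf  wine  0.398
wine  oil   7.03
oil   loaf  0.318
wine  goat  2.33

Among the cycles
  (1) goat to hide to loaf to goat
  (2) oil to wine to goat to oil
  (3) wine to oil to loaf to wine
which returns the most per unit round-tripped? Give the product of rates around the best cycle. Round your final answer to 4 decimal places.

(1) 0.731 × 1.3 × 0.958 = 0.91039
(2) 0.137 × 2.33 × 3.05 = 0.97359
(3) 7.03 × 0.318 × 0.398 = 0.88974
Highest is cycle (2) at 0.9736 (≤1, no arbitrage).

0.9736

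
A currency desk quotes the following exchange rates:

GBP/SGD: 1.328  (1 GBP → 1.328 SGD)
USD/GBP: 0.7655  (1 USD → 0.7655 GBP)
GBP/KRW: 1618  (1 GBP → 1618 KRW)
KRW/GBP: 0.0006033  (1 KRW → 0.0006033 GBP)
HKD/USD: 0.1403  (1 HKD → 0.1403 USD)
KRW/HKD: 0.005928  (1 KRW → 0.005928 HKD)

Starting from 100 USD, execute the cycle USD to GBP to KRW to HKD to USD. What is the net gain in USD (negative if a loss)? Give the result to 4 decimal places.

3.0124

100 USD × 0.7655 = 76.55 GBP
76.55 GBP × 1618 = 123857.9 KRW
123857.9 KRW × 0.005928 = 734.2296312 HKD
734.2296312 HKD × 0.1403 = 103.01241725736 USD
Net change: 103.01241725736 − 100 = 3.01241725736 USD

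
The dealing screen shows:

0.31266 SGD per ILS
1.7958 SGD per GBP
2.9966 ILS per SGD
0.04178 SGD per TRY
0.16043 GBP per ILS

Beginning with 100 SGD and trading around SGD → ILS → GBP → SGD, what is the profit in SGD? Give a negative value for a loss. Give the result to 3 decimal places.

-13.668

100 SGD × 2.9966 = 299.66 ILS
299.66 ILS × 0.16043 = 48.0744538 GBP
48.0744538 GBP × 1.7958 = 86.33210413404 SGD
Net change: 86.33210413404 − 100 = -13.66789586596 SGD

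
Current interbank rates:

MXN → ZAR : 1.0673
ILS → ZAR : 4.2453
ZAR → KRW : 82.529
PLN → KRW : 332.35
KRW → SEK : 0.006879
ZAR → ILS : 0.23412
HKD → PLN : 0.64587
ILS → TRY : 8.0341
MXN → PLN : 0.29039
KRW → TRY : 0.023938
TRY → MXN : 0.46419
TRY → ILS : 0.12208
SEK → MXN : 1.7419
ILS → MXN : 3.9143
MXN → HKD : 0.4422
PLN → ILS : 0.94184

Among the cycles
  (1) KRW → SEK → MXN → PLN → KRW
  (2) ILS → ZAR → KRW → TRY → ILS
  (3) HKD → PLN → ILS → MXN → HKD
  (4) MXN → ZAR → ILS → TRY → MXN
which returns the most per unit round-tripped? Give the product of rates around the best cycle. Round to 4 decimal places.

1.1564

(1) 0.006879 × 1.7419 × 0.29039 × 332.35 = 1.15645
(2) 4.2453 × 82.529 × 0.023938 × 0.12208 = 1.02388
(3) 0.64587 × 0.94184 × 3.9143 × 0.4422 = 1.05292
(4) 1.0673 × 0.23412 × 8.0341 × 0.46419 = 0.93188
Highest is cycle (1) at 1.1564 (>1, arbitrage).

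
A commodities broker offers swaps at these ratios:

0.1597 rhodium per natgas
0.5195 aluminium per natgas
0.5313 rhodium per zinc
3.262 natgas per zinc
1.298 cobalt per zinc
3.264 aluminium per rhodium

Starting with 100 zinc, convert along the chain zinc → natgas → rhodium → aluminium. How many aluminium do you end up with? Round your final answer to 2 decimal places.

100 zinc × 3.262 = 326.2 natgas
326.2 natgas × 0.1597 = 52.09414 rhodium
52.09414 rhodium × 3.264 = 170.03527296 aluminium

170.04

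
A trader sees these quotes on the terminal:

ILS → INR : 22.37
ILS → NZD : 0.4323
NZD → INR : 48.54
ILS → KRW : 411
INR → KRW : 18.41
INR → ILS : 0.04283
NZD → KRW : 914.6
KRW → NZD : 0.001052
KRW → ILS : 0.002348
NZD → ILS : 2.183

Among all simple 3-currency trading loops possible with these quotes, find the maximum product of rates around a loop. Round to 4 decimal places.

INR→KRW→ILS→INR: 18.41 × 0.002348 × 22.37 = 0.96698
KRW→NZD→ILS→KRW: 0.001052 × 2.183 × 411 = 0.94387
INR→KRW→NZD→INR: 18.41 × 0.001052 × 48.54 = 0.94009
KRW→ILS→NZD→KRW: 0.002348 × 0.4323 × 914.6 = 0.92836
INR→ILS→NZD→INR: 0.04283 × 0.4323 × 48.54 = 0.89874
Maximum is INR→KRW→ILS→INR at 0.9670; no arbitrage — every cycle loses value.

0.9670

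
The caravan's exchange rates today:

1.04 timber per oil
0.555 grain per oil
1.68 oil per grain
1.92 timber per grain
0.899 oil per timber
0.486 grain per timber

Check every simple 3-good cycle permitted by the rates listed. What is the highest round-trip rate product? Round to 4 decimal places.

timber→oil→grain→timber: 0.899 × 0.555 × 1.92 = 0.95797
timber→grain→oil→timber: 0.486 × 1.68 × 1.04 = 0.84914
Maximum is timber→oil→grain→timber at 0.9580; no arbitrage — every cycle loses value.

0.9580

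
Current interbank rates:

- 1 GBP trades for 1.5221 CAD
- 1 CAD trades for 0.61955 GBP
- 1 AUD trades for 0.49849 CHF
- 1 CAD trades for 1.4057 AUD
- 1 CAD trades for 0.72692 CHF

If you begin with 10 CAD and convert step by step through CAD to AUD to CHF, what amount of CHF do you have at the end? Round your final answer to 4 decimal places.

10 CAD × 1.4057 = 14.057 AUD
14.057 AUD × 0.49849 = 7.00727393 CHF

7.0073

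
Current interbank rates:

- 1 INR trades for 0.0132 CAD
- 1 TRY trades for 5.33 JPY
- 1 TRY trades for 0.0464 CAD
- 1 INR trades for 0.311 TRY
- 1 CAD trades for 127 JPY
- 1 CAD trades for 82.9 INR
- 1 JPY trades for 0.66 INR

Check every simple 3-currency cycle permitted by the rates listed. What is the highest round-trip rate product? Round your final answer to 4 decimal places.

1.1963

CAD→INR→TRY→CAD: 82.9 × 0.311 × 0.0464 = 1.19628
CAD→JPY→INR→CAD: 127 × 0.66 × 0.0132 = 1.10642
INR→TRY→JPY→INR: 0.311 × 5.33 × 0.66 = 1.09404
Maximum is CAD→INR→TRY→CAD at 1.1963; arbitrage exists.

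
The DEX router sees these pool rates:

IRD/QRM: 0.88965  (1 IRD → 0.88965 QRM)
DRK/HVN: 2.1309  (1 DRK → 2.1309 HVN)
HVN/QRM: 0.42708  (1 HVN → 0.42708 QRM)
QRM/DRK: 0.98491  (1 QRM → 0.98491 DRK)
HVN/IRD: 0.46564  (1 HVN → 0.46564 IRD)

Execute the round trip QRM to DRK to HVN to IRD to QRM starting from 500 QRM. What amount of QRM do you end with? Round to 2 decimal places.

500 QRM × 0.98491 = 492.455 DRK
492.455 DRK × 2.1309 = 1049.3723595 HVN
1049.3723595 HVN × 0.46564 = 488.62974547758 IRD
488.62974547758 IRD × 0.88965 = 434.709453064129047 QRM

434.71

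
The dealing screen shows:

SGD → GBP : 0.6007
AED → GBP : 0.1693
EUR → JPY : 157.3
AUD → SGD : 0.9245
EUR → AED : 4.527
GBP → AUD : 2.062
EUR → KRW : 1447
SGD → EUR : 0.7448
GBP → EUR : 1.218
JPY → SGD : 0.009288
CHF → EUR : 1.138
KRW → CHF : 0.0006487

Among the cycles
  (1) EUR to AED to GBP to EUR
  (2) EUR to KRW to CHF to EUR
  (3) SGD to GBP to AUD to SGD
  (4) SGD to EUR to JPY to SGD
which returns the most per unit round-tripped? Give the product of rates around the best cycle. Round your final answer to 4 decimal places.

(1) 4.527 × 0.1693 × 1.218 = 0.93350
(2) 1447 × 0.0006487 × 1.138 = 1.06821
(3) 0.6007 × 2.062 × 0.9245 = 1.14513
(4) 0.7448 × 157.3 × 0.009288 = 1.08815
Highest is cycle (3) at 1.1451 (>1, arbitrage).

1.1451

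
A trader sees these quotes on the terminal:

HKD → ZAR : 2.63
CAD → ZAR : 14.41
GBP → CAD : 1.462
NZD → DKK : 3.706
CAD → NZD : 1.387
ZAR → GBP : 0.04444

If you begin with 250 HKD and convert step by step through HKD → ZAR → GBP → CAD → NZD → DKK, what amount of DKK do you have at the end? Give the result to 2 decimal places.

219.58

250 HKD × 2.63 = 657.5 ZAR
657.5 ZAR × 0.04444 = 29.2193 GBP
29.2193 GBP × 1.462 = 42.7186166 CAD
42.7186166 CAD × 1.387 = 59.2507212242 NZD
59.2507212242 NZD × 3.706 = 219.5831728568852 DKK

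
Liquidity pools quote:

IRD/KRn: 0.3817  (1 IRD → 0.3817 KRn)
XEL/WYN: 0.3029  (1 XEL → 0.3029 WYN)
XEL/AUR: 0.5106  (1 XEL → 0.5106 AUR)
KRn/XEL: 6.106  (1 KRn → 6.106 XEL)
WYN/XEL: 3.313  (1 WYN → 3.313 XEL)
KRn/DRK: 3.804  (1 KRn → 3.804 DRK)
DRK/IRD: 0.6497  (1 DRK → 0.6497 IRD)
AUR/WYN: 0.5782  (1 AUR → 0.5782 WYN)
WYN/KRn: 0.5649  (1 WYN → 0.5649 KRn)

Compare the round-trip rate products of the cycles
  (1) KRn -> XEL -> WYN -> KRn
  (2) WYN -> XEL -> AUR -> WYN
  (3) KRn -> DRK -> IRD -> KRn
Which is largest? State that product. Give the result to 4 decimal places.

(1) 6.106 × 0.3029 × 0.5649 = 1.04479
(2) 3.313 × 0.5106 × 0.5782 = 0.97809
(3) 3.804 × 0.6497 × 0.3817 = 0.94336
Highest is cycle (1) at 1.0448 (>1, arbitrage).

1.0448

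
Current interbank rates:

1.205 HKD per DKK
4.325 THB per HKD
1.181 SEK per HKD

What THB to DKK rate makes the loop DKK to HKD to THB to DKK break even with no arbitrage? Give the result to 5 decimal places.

Known legs of the cycle: 1.205 × 4.325 = 5.211625
For no arbitrage the full-cycle product must be 1, so the missing rate is 1 / 5.211625 ≈ 0.1918787.

0.19188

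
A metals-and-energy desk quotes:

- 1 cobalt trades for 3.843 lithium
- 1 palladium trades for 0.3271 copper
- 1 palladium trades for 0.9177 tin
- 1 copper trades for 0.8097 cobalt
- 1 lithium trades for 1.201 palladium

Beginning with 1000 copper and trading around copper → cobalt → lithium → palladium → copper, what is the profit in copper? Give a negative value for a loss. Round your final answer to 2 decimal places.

222.41

1000 copper × 0.8097 = 809.7 cobalt
809.7 cobalt × 3.843 = 3111.6771 lithium
3111.6771 lithium × 1.201 = 3737.1241971 palladium
3737.1241971 palladium × 0.3271 = 1222.41332487141 copper
Net change: 1222.41332487141 − 1000 = 222.41332487141 copper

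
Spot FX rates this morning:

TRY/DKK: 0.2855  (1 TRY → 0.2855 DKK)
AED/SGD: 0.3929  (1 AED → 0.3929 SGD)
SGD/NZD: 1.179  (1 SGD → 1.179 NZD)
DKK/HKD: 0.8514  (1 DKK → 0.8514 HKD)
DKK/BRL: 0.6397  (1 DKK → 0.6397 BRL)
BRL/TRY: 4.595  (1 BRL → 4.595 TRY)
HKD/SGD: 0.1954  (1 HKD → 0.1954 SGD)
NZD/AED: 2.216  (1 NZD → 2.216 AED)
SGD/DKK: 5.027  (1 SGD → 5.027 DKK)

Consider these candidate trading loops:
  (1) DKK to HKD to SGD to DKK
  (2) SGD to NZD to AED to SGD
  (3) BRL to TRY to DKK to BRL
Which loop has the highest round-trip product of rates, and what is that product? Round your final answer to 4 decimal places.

(1) 0.8514 × 0.1954 × 5.027 = 0.83631
(2) 1.179 × 2.216 × 0.3929 = 1.02652
(3) 4.595 × 0.2855 × 0.6397 = 0.83920
Highest is cycle (2) at 1.0265 (>1, arbitrage).

1.0265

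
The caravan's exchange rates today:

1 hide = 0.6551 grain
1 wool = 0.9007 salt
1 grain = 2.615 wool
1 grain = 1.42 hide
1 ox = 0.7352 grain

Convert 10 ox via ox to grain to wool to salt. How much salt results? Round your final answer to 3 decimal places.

10 ox × 0.7352 = 7.352 grain
7.352 grain × 2.615 = 19.22548 wool
19.22548 wool × 0.9007 = 17.316389836 salt

17.316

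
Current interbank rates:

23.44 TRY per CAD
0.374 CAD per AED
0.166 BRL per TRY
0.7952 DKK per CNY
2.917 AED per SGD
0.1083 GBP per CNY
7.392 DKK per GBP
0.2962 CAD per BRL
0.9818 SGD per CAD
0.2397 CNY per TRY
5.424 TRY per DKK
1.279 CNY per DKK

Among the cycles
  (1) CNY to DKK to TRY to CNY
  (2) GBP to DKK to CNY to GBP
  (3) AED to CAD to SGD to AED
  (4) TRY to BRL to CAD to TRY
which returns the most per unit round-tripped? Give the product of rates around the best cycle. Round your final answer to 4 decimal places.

(1) 0.7952 × 5.424 × 0.2397 = 1.03387
(2) 7.392 × 1.279 × 0.1083 = 1.02391
(3) 0.374 × 0.9818 × 2.917 = 1.07110
(4) 0.166 × 0.2962 × 23.44 = 1.15253
Highest is cycle (4) at 1.1525 (>1, arbitrage).

1.1525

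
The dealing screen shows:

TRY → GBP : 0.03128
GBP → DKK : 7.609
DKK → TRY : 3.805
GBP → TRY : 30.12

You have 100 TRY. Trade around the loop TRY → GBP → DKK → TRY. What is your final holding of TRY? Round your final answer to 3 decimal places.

90.563

100 TRY × 0.03128 = 3.128 GBP
3.128 GBP × 7.609 = 23.800952 DKK
23.800952 DKK × 3.805 = 90.56262236 TRY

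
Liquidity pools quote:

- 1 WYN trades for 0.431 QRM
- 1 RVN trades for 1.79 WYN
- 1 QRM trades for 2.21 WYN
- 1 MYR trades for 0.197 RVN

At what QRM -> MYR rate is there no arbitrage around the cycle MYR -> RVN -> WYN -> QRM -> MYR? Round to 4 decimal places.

Known legs of the cycle: 0.197 × 1.79 × 0.431 = 0.15198353
For no arbitrage the full-cycle product must be 1, so the missing rate is 1 / 0.15198353 ≈ 6.579660.

6.5797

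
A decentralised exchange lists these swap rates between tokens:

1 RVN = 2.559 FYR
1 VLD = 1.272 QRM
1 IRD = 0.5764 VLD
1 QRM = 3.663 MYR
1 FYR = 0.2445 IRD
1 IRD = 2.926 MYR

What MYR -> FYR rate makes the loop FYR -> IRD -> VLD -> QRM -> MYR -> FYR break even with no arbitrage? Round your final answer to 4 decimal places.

1.5229

Known legs of the cycle: 0.2445 × 0.5764 × 1.272 × 3.663 = 0.6566392906128
For no arbitrage the full-cycle product must be 1, so the missing rate is 1 / 0.6566392906128 ≈ 1.522906.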